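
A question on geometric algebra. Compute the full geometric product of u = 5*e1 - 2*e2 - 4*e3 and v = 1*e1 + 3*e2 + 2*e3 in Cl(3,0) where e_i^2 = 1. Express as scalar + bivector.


In Cl(3,0): e_i^2 = 1, e_ie_j = -e_je_i for i != j.
Scalar part = u . v = 5*1 + (-2)*3 + (-4)*2
= 5 + (-6) + (-8) = -9
e12 coeff = 5*3 - (-2)*1 = 15 - (-2) = 17
e13 coeff = 5*2 - (-4)*1 = 10 - (-4) = 14
e23 coeff = (-2)*2 - (-4)*3 = -4 - (-12) = 8
uv = -9 + 17*e12 + 14*e13 + 8*e23


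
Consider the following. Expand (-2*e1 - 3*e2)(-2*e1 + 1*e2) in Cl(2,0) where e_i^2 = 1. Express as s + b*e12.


Expand: (-2*e1 - 3*e2)(-2*e1 + 1*e2)
= (-2)*(-2)*e1e1 + (-2)*1*e1e2 + (-3)*(-2)*e2e1 + (-3)*1*e2e2
Using e1^2 = e2^2 = 1, e2e1 = -e1e2:
Scalar part s = (-2)*(-2) + (-3)*1 = 4 + (-3) = 1
Bivector part b = (-2)*1 - (-3)*(-2) = -2 - 6 = -8
uv = 1 - 8*e12


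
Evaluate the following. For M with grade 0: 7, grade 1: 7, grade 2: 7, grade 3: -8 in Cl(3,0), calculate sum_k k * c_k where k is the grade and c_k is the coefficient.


Grade-weighted sum = sum of grade_k * coefficient_k
0*7 = 0
1*7 = 7
2*7 = 14
3*(-8) = -24
Total = 0 + 7 + 14 + (-24) = -3


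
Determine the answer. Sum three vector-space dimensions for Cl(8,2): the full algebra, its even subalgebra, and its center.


n = 8 + 2 = 10
Total dim = 2^10 = 1024
Even subalgebra dim = 2^9 = 512
n is even, so center dim = 1
Sum = 1024 + 512 + 1 = 1537


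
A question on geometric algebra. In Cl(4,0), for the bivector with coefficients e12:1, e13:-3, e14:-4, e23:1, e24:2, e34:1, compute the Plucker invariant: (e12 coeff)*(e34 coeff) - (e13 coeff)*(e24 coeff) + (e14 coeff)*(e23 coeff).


Plucker relation: af - be + cd
a*f = 1*1 = 1
b*e = (-3)*2 = -6
c*d = (-4)*1 = -4
af - be + cd = 1 - (-6) + (-4)
= 3


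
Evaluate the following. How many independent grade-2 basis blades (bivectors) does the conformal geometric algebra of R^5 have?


The conformal model of R^5 uses Cl(6,1) with m = 5 + 2 = 7 generators.
Number of grade-2 blades = C(m, 2) = C(7, 2)
= 7*6/2 = 21


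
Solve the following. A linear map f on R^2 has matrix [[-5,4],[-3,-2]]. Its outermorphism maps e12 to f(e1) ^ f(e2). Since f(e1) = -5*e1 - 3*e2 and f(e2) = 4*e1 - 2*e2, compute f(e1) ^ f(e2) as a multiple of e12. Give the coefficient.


The outermorphism of a linear map f sends e1^e2 to f(e1)^f(e2).
f(e1) = -5*e1 - 3*e2
f(e2) = 4*e1 - 2*e2
f(e1) ^ f(e2) = (-5*e1 - 3*e2) ^ (4*e1 - 2*e2)
= (-5)*(-2)*e12 + (-3)*4*e21
= (10 - (-12))*e12
= 22*e12
Coefficient = 22


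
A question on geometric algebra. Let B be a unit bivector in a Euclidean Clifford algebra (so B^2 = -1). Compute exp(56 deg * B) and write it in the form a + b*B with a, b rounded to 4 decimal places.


For a unit bivector B with B^2 = -1, the exponential series gives
e^(theta*B) = cos(theta) + sin(theta)*B (the GA analogue of Euler's formula).
theta = 56 degrees = 0.977384 rad
cos(56 deg) = 0.5592
sin(56 deg) = 0.8290
exp(theta*B) = 0.5592 + 0.8290*B


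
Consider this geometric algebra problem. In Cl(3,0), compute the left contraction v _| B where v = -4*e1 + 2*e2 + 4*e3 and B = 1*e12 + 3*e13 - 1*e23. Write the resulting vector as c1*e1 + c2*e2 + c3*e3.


Left contraction v _| B = <vB>_1 (grade-1 part of the geometric product vB).
Using e1_|e12 = e2, e2_|e12 = -e1, e1_|e13 = e3, e3_|e13 = -e1, e2_|e23 = e3, e3_|e23 = -e2:
e1 coeff: -v2*b12 - v3*b13 = -(2)*(1) - (4)*(3) = -14
e2 coeff: v1*b12 - v3*b23 = (-4)*(1) - (4)*(-1) = 0
e3 coeff: v1*b13 + v2*b23 = (-4)*(3) + (2)*(-1) = -14
v _| B = -14*e1 + 0*e2 - 14*e3


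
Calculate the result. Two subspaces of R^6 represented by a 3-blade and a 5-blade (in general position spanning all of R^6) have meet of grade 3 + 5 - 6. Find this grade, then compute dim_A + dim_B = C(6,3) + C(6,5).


Meet grade = grade(A) + grade(B) - n
= 3 + 5 - 6 = 2
C(6,3) = 20
C(6,5) = 6
dim_A + dim_B = 20 + 6 = 26


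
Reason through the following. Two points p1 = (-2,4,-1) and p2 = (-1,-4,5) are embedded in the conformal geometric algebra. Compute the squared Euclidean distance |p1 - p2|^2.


p1 - p2 = (-1, 8, -6)
|p1 - p2|^2 = (-1)^2 + 8^2 + (-6)^2
= 1 + 64 + 36
= 101


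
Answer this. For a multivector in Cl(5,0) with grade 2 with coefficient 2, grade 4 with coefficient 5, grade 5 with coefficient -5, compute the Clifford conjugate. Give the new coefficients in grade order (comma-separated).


Clifford conjugate sign for grade k: (-1)^(k(k+1)/2)
Grade 2: (-1)^(2*3/2) = (-1)^3 = -1, coeff 2 -> -2
Grade 4: (-1)^(4*5/2) = (-1)^10 = 1, coeff 5 -> 5
Grade 5: (-1)^(5*6/2) = (-1)^15 = -1, coeff -5 -> 5
Conjugated coefficients: -2, 5, 5


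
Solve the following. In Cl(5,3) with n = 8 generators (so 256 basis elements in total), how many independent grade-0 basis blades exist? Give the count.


Number of grade-k basis blades in Cl(p,q) with n = p + q is C(n, k).
n = 5 + 3 = 8
C(8, 0) = 8! / (0! * 8!)
= 40320 / (1 * 40320)
= 1


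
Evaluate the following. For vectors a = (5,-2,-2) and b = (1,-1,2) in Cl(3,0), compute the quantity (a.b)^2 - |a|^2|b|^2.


a . b = 5*1 + (-2)*(-1) + (-2)*2
= 5 + 2 + (-4) = 3
|a|^2 = 5^2 + (-2)^2 + (-2)^2 = 33
|b|^2 = 1^2 + (-1)^2 + 2^2 = 6
(a.b)^2 = 3^2 = 9
|a|^2 * |b|^2 = 33 * 6 = 198
Result = 9 - 198 = -189


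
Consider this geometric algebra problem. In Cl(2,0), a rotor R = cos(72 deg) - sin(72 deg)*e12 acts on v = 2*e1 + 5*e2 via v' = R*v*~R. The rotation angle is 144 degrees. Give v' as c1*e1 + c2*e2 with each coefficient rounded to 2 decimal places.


Rotor R = cos(72deg) - sin(72deg)*e12
Rotation angle theta = 2 * 72 = 144 degrees
v' = R*v*~R rotates v by theta.
cos(144deg) = -0.8090, sin(144deg) = 0.5878
v'_1 = 2*cos(144deg) - 5*sin(144deg)
= 2*(-0.8090) - 5*0.5878
= -4.56
v'_2 = 2*sin(144deg) + 5*cos(144deg)
= 2*0.5878 + 5*(-0.8090)
= -2.87
v' = -4.56*e1 - 2.87*e2


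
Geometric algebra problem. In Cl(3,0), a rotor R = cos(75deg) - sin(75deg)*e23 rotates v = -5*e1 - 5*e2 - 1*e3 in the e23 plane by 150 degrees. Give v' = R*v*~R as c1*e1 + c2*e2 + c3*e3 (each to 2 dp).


Rotor R = cos(75deg) - sin(75deg)*e23
Rotation angle theta = 2 * 75 = 150 degrees in the e23 plane (e2 -> e3).
The component perpendicular to the plane (e1) is invariant: v'_1 = v1 = -5.00
cos(150deg) = -0.8660, sin(150deg) = 0.5000
v'_2 = v2*cos(theta) - v3*sin(theta) = -5*(-0.8660) - (-1)*0.5000 = 4.83
v'_3 = v2*sin(theta) + v3*cos(theta) = -5*0.5000 + (-1)*(-0.8660) = -1.63
v' = -5.00*e1 + 4.83*e2 - 1.63*e3


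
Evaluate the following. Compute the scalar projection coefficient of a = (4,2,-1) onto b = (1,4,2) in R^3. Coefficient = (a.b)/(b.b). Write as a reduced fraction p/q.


Projection coefficient = (a . b) / (b . b)
a . b = 4*1 + 2*4 + (-1)*2
= 4 + 8 + (-2) = 10
b . b = 1^2 + 4^2 + 2^2
= 1 + 16 + 4 = 21
Coefficient = 10/21
In lowest terms: 10/21


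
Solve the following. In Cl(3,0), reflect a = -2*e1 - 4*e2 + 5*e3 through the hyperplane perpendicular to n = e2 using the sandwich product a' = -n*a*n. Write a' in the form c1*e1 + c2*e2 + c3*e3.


Reflection formula: a' = -n*a*n, with n = e2 (unit vector, n^2 = 1).
For reflection through hyperplane perp to e2:
The component along e2 flips sign, others stay.
a = (-2, -4, 5)
a' = (-2, 4, 5)
a' = -2*e1 + 4*e2 + 5*e3


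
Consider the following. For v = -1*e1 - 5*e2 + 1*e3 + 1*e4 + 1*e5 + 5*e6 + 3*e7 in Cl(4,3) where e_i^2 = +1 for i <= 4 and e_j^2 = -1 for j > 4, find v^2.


v^2 = sum of c_i^2 * e_i^2
Positive signature terms (e_i^2 = +1): (-1)^2 + (-5)^2 + 1^2 + 1^2 = 28
Negative signature terms (e_j^2 = -1): 1^2 + 5^2 + 3^2 = 35
v^2 = 28 - 35 = -7


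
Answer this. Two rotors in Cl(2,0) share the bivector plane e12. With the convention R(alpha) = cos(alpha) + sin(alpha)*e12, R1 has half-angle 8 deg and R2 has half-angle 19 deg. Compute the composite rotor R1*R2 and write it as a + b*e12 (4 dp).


Same-plane rotors commute and their half-angles add:
R1*R2 = cos(a1 + a2) + sin(a1 + a2)*e12.
a1 + a2 = 8 + 19 = 27 deg
cos(27 deg) = 0.8910
sin(27 deg) = 0.4540
R1*R2 = 0.8910 + 0.4540*e12


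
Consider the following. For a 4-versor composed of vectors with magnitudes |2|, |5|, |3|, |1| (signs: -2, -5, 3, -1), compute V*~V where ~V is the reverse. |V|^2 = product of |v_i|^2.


Each vector v_i has |v_i|^2 = s_i^2
Squared scales: (-2)^2 = 4, (-5)^2 = 25, 3^2 = 9, (-1)^2 = 1
|V|^2 = 4 * 25 * 9 * 1
= 900


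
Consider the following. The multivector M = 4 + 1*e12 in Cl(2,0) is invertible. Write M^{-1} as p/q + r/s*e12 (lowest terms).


M = 4 + 1*e12, where e12^2 = -1.
Since M commutes with its reverse ~M = a - b*e12, M * ~M = a^2 - b^2*e12^2 = a^2 + b^2.
So M^{-1} = ~M / (a^2 + b^2) = (a - b*e12)/(a^2 + b^2).
a^2 + b^2 = 16 + 1 = 17
Scalar part = 4/17 = 4/17
Bivector coeff = -1/17 = -1/17
M^{-1} = 4/17 - 1/17*e12


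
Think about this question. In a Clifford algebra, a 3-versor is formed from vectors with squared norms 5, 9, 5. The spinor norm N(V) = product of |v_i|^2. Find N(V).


Spinor norm N(V) = |v1|^2 * |v2|^2 * ... * |v3|^2
= 5 * 9 * 5
Running product: 5, 45, 225
N(V) = 225


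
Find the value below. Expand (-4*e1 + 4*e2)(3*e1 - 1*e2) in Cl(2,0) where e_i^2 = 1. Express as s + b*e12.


Expand: (-4*e1 + 4*e2)(3*e1 - 1*e2)
= (-4)*3*e1e1 + (-4)*(-1)*e1e2 + 4*3*e2e1 + 4*(-1)*e2e2
Using e1^2 = e2^2 = 1, e2e1 = -e1e2:
Scalar part s = (-4)*3 + 4*(-1) = -12 + (-4) = -16
Bivector part b = (-4)*(-1) - 4*3 = 4 - 12 = -8
uv = -16 - 8*e12


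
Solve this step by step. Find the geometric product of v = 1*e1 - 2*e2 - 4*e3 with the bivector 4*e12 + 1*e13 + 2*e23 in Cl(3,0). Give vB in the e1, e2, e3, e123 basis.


vB has grade-1 (vector) and grade-3 (trivector) parts: vB = (v _| B) + (v ^ B).
Vector part <vB>_1:
  e1: -v2*b12 - v3*b13 = -(-2)*(4) - (-4)*(1) = 12
  e2: v1*b12 - v3*b23 = (1)*(4) - (-4)*(2) = 12
  e3: v1*b13 + v2*b23 = (1)*(1) + (-2)*(2) = -3
Trivector part <vB>_3:
  e123: v1*b23 - v2*b13 + v3*b12 = (1)*(2) - (-2)*(1) + (-4)*(4) = -12
vB = 12*e1 + 12*e2 - 3*e3 - 12*e123


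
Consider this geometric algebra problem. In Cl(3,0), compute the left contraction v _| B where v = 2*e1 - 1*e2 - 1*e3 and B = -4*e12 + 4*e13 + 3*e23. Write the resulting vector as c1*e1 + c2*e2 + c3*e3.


Left contraction v _| B = <vB>_1 (grade-1 part of the geometric product vB).
Using e1_|e12 = e2, e2_|e12 = -e1, e1_|e13 = e3, e3_|e13 = -e1, e2_|e23 = e3, e3_|e23 = -e2:
e1 coeff: -v2*b12 - v3*b13 = -(-1)*(-4) - (-1)*(4) = 0
e2 coeff: v1*b12 - v3*b23 = (2)*(-4) - (-1)*(3) = -5
e3 coeff: v1*b13 + v2*b23 = (2)*(4) + (-1)*(3) = 5
v _| B = 0*e1 - 5*e2 + 5*e3


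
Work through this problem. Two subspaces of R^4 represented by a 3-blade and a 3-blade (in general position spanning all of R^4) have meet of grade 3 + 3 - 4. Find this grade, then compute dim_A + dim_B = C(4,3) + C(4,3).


Meet grade = grade(A) + grade(B) - n
= 3 + 3 - 4 = 2
C(4,3) = 4
C(4,3) = 4
dim_A + dim_B = 4 + 4 = 8


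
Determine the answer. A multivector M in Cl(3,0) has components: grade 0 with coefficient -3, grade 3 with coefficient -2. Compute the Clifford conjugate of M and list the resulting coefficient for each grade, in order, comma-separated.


Clifford conjugate sign for grade k: (-1)^(k(k+1)/2)
Grade 0: (-1)^(0*1/2) = (-1)^0 = 1, coeff -3 -> -3
Grade 3: (-1)^(3*4/2) = (-1)^6 = 1, coeff -2 -> -2
Conjugated coefficients: -3, -2


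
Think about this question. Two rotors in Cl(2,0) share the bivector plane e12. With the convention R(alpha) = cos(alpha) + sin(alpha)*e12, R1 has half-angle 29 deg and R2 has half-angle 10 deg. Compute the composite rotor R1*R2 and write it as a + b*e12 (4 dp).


Same-plane rotors commute and their half-angles add:
R1*R2 = cos(a1 + a2) + sin(a1 + a2)*e12.
a1 + a2 = 29 + 10 = 39 deg
cos(39 deg) = 0.7771
sin(39 deg) = 0.6293
R1*R2 = 0.7771 + 0.6293*e12


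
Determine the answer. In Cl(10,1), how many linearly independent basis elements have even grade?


Even subalgebra dimension = 2^(n-1)
n = 10 + 1 = 11
2^(11 - 1) = 2^10 = 1024
Verification: sum of C(11,k) for even k = 1 + 55 + 330 + 462 + 165 + 11 = 1024
Result = 1024


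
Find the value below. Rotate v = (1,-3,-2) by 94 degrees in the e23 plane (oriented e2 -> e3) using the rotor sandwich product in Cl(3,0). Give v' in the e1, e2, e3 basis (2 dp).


Rotor R = cos(47deg) - sin(47deg)*e23
Rotation angle theta = 2 * 47 = 94 degrees in the e23 plane (e2 -> e3).
The component perpendicular to the plane (e1) is invariant: v'_1 = v1 = 1.00
cos(94deg) = -0.0698, sin(94deg) = 0.9976
v'_2 = v2*cos(theta) - v3*sin(theta) = -3*(-0.0698) - (-2)*0.9976 = 2.20
v'_3 = v2*sin(theta) + v3*cos(theta) = -3*0.9976 + (-2)*(-0.0698) = -2.85
v' = 1.00*e1 + 2.20*e2 - 2.85*e3


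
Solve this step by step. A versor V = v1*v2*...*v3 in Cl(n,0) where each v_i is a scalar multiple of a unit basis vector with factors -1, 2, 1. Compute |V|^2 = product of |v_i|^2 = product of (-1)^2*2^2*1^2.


Each vector v_i has |v_i|^2 = s_i^2
Squared scales: (-1)^2 = 1, 2^2 = 4, 1^2 = 1
|V|^2 = 1 * 4 * 1
= 4


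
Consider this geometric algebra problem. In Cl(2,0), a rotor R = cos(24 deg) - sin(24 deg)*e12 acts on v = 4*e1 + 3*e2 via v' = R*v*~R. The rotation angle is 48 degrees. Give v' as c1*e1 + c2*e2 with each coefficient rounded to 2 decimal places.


Rotor R = cos(24deg) - sin(24deg)*e12
Rotation angle theta = 2 * 24 = 48 degrees
v' = R*v*~R rotates v by theta.
cos(48deg) = 0.6691, sin(48deg) = 0.7431
v'_1 = 4*cos(48deg) - 3*sin(48deg)
= 4*0.6691 - 3*0.7431
= 0.45
v'_2 = 4*sin(48deg) + 3*cos(48deg)
= 4*0.7431 + 3*0.6691
= 4.98
v' = 0.45*e1 + 4.98*e2


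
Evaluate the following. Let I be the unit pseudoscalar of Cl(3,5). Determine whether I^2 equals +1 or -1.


The pseudoscalar I = e1...e_n (product of all n generators) of Cl(p,q) satisfies I^2 = (-1)^(q + n(n-1)/2).
p = 3, q = 5, n = p + q = 8
n(n-1)/2 = 8 * 7 / 2 = 28
Exponent = q + n(n-1)/2 = 5 + 28 = 33
I^2 = (-1)^33 = -1


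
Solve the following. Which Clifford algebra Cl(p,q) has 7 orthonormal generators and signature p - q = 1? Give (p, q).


We need p + q = 7 and p - q = 1.
Adding: 2p = 7 + 1 = 8, so p = 4.
Then q = 7 - 4 = 3.
(p, q) = (4, 3)


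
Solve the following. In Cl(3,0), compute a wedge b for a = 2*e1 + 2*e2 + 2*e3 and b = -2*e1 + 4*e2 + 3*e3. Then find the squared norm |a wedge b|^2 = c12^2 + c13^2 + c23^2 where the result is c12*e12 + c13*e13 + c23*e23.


a wedge b = (a1*b2 - a2*b1)*e12 + (a1*b3 - a3*b1)*e13 + (a2*b3 - a3*b2)*e23
e12 coeff: 2*4 - 2*(-2) = 8 - (-4) = 12
e13 coeff: 2*3 - 2*(-2) = 6 - (-4) = 10
e23 coeff: 2*3 - 2*4 = 6 - 8 = -2
|a wedge b|^2 = 12^2 + 10^2 + (-2)^2
= 144 + 100 + 4
= 248


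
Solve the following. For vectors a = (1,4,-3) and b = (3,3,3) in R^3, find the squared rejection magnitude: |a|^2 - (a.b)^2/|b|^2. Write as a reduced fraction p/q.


|a|^2 = 1^2 + 4^2 + (-3)^2 = 26
|b|^2 = 3^2 + 3^2 + 3^2 = 27
a . b = 1*3 + 4*3 + (-3)*3 = 6
(a.b)^2 = 6^2 = 36
|rej|^2 = 26 - 36/27
= (702 - 36)/27
= 666/27
In lowest terms: 74/3


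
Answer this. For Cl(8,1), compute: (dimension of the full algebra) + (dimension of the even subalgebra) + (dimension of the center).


n = 8 + 1 = 9
Total dim = 2^9 = 512
Even subalgebra dim = 2^8 = 256
n is odd, so center dim = 2
Sum = 512 + 256 + 2 = 770


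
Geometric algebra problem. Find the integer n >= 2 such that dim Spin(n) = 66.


dim Spin(n) = dim so(n) = n(n-1)/2.
Solve n(n-1)/2 = 66, i.e. n^2 - n - 132 = 0.
Discriminant = 1 + 8*66 = 529
n = (1 + sqrt(529))/2 = (1 + 23)/2 = 12


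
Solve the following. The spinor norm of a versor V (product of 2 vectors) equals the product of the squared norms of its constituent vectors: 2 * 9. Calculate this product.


Spinor norm N(V) = |v1|^2 * |v2|^2 * ... * |v2|^2
= 2 * 9
Running product: 2, 18
N(V) = 18


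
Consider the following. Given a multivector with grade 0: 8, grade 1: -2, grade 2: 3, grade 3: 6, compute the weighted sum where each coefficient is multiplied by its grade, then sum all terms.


Grade-weighted sum = sum of grade_k * coefficient_k
0*8 = 0
1*(-2) = -2
2*3 = 6
3*6 = 18
Total = 0 + (-2) + 6 + 18 = 22


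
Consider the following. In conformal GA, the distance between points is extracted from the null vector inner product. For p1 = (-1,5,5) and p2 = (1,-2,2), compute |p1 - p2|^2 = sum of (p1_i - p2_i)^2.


p1 - p2 = (-2, 7, 3)
|p1 - p2|^2 = (-2)^2 + 7^2 + 3^2
= 4 + 49 + 9
= 62


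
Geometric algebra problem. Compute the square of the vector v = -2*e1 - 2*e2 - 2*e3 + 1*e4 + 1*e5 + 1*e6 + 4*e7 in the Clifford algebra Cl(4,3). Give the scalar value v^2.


v^2 = sum of c_i^2 * e_i^2
Positive signature terms (e_i^2 = +1): (-2)^2 + (-2)^2 + (-2)^2 + 1^2 = 13
Negative signature terms (e_j^2 = -1): 1^2 + 1^2 + 4^2 = 18
v^2 = 13 - 18 = -5


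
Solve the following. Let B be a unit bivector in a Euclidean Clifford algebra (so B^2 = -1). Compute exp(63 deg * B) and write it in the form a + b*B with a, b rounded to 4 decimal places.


For a unit bivector B with B^2 = -1, the exponential series gives
e^(theta*B) = cos(theta) + sin(theta)*B (the GA analogue of Euler's formula).
theta = 63 degrees = 1.099557 rad
cos(63 deg) = 0.4540
sin(63 deg) = 0.8910
exp(theta*B) = 0.4540 + 0.8910*B


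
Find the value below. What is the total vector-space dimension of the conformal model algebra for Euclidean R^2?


The conformal model of R^2 uses Cl(3,1): the 2 Euclidean generators plus two extra orthogonal generators e+ (e+^2 = +1) and e- (e-^2 = -1), from which the null vectors e0, einf are built.
Number of generators m = 2 + 2 = 4.
dim Cl(p,q) = 2^m = 2^4 = 16


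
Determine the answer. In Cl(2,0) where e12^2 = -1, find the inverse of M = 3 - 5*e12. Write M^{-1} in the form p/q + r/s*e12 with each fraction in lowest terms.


M = 3 - 5*e12, where e12^2 = -1.
Since M commutes with its reverse ~M = a - b*e12, M * ~M = a^2 - b^2*e12^2 = a^2 + b^2.
So M^{-1} = ~M / (a^2 + b^2) = (a - b*e12)/(a^2 + b^2).
a^2 + b^2 = 9 + 25 = 34
Scalar part = 3/34 = 3/34
Bivector coeff = 5/34 = 5/34
M^{-1} = 3/34 + 5/34*e12


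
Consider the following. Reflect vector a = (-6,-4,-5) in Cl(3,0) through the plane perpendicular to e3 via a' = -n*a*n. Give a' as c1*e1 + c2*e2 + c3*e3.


Reflection formula: a' = -n*a*n, with n = e3 (unit vector, n^2 = 1).
For reflection through hyperplane perp to e3:
The component along e3 flips sign, others stay.
a = (-6, -4, -5)
a' = (-6, -4, 5)
a' = -6*e1 - 4*e2 + 5*e3


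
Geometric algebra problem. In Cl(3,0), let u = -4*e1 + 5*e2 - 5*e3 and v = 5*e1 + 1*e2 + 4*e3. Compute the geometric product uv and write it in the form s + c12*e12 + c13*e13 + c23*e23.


In Cl(3,0): e_i^2 = 1, e_ie_j = -e_je_i for i != j.
Scalar part = u . v = (-4)*5 + 5*1 + (-5)*4
= -20 + 5 + (-20) = -35
e12 coeff = (-4)*1 - 5*5 = -4 - 25 = -29
e13 coeff = (-4)*4 - (-5)*5 = -16 - (-25) = 9
e23 coeff = 5*4 - (-5)*1 = 20 - (-5) = 25
uv = -35 - 29*e12 + 9*e13 + 25*e23


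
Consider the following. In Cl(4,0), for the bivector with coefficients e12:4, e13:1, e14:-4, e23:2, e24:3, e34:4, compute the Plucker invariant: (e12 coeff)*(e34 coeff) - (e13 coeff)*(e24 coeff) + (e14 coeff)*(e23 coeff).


Plucker relation: af - be + cd
a*f = 4*4 = 16
b*e = 1*3 = 3
c*d = (-4)*2 = -8
af - be + cd = 16 - 3 + (-8)
= 5


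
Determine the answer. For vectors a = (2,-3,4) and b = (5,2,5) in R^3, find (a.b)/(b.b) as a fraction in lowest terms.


Projection coefficient = (a . b) / (b . b)
a . b = 2*5 + (-3)*2 + 4*5
= 10 + (-6) + 20 = 24
b . b = 5^2 + 2^2 + 5^2
= 25 + 4 + 25 = 54
Coefficient = 24/54
In lowest terms: 4/9


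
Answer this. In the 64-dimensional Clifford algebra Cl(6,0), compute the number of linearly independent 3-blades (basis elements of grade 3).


Number of grade-k basis blades in Cl(p,q) with n = p + q is C(n, k).
n = 6 + 0 = 6
C(6, 3) = 6! / (3! * 3!)
= 720 / (6 * 6)
= 20


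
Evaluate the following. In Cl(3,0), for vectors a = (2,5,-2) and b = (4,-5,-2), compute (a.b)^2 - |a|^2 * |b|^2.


a . b = 2*4 + 5*(-5) + (-2)*(-2)
= 8 + (-25) + 4 = -13
|a|^2 = 2^2 + 5^2 + (-2)^2 = 33
|b|^2 = 4^2 + (-5)^2 + (-2)^2 = 45
(a.b)^2 = (-13)^2 = 169
|a|^2 * |b|^2 = 33 * 45 = 1485
Result = 169 - 1485 = -1316


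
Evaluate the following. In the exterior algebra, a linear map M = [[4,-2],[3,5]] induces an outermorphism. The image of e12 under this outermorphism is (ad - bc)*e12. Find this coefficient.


The outermorphism of a linear map f sends e1^e2 to f(e1)^f(e2).
f(e1) = 4*e1 + 3*e2
f(e2) = -2*e1 + 5*e2
f(e1) ^ f(e2) = (4*e1 + 3*e2) ^ (-2*e1 + 5*e2)
= 4*5*e12 + 3*(-2)*e21
= (20 - (-6))*e12
= 26*e12
Coefficient = 26


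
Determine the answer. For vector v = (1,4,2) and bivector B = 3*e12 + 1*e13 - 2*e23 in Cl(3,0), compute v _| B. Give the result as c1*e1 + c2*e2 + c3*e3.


Left contraction v _| B = <vB>_1 (grade-1 part of the geometric product vB).
Using e1_|e12 = e2, e2_|e12 = -e1, e1_|e13 = e3, e3_|e13 = -e1, e2_|e23 = e3, e3_|e23 = -e2:
e1 coeff: -v2*b12 - v3*b13 = -(4)*(3) - (2)*(1) = -14
e2 coeff: v1*b12 - v3*b23 = (1)*(3) - (2)*(-2) = 7
e3 coeff: v1*b13 + v2*b23 = (1)*(1) + (4)*(-2) = -7
v _| B = -14*e1 + 7*e2 - 7*e3


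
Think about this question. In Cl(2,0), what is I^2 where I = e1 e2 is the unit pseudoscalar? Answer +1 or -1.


The pseudoscalar I = e1...e_n (product of all n generators) of Cl(p,q) satisfies I^2 = (-1)^(q + n(n-1)/2).
p = 2, q = 0, n = p + q = 2
n(n-1)/2 = 2 * 1 / 2 = 1
Exponent = q + n(n-1)/2 = 0 + 1 = 1
I^2 = (-1)^1 = -1


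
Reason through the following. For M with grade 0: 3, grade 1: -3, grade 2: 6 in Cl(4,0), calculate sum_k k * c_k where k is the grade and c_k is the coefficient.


Grade-weighted sum = sum of grade_k * coefficient_k
0*3 = 0
1*(-3) = -3
2*6 = 12
Total = 0 + (-3) + 12 = 9


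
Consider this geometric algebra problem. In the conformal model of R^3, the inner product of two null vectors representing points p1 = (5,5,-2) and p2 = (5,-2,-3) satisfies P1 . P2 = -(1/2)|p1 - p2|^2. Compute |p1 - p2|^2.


p1 - p2 = (0, 7, 1)
|p1 - p2|^2 = 0^2 + 7^2 + 1^2
= 0 + 49 + 1
= 50


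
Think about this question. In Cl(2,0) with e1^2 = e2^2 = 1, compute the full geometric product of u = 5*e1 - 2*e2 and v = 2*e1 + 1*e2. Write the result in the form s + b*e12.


Expand: (5*e1 - 2*e2)(2*e1 + 1*e2)
= 5*2*e1e1 + 5*1*e1e2 + (-2)*2*e2e1 + (-2)*1*e2e2
Using e1^2 = e2^2 = 1, e2e1 = -e1e2:
Scalar part s = 5*2 + (-2)*1 = 10 + (-2) = 8
Bivector part b = 5*1 - (-2)*2 = 5 - (-4) = 9
uv = 8 + 9*e12


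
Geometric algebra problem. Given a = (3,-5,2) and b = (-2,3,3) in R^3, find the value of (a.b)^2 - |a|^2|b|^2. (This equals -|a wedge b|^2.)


a . b = 3*(-2) + (-5)*3 + 2*3
= -6 + (-15) + 6 = -15
|a|^2 = 3^2 + (-5)^2 + 2^2 = 38
|b|^2 = (-2)^2 + 3^2 + 3^2 = 22
(a.b)^2 = (-15)^2 = 225
|a|^2 * |b|^2 = 38 * 22 = 836
Result = 225 - 836 = -611


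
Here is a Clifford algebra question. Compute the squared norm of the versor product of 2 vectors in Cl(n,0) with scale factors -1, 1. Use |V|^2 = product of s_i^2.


Each vector v_i has |v_i|^2 = s_i^2
Squared scales: (-1)^2 = 1, 1^2 = 1
|V|^2 = 1 * 1
= 1


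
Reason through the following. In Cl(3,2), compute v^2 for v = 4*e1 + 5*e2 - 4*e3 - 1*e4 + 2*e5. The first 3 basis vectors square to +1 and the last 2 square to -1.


v^2 = sum of c_i^2 * e_i^2
Positive signature terms (e_i^2 = +1): 4^2 + 5^2 + (-4)^2 = 57
Negative signature terms (e_j^2 = -1): (-1)^2 + 2^2 = 5
v^2 = 57 - 5 = 52


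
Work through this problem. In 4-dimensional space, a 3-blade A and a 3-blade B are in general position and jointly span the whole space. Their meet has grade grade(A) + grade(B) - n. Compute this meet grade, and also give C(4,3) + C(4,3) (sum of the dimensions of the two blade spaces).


Meet grade = grade(A) + grade(B) - n
= 3 + 3 - 4 = 2
C(4,3) = 4
C(4,3) = 4
dim_A + dim_B = 4 + 4 = 8


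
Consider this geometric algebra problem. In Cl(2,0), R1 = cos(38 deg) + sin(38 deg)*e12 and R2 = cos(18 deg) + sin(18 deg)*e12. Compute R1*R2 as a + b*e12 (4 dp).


Same-plane rotors commute and their half-angles add:
R1*R2 = cos(a1 + a2) + sin(a1 + a2)*e12.
a1 + a2 = 38 + 18 = 56 deg
cos(56 deg) = 0.5592
sin(56 deg) = 0.8290
R1*R2 = 0.5592 + 0.8290*e12


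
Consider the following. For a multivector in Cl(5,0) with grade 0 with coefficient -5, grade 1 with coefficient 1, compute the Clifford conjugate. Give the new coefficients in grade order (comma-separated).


Clifford conjugate sign for grade k: (-1)^(k(k+1)/2)
Grade 0: (-1)^(0*1/2) = (-1)^0 = 1, coeff -5 -> -5
Grade 1: (-1)^(1*2/2) = (-1)^1 = -1, coeff 1 -> -1
Conjugated coefficients: -5, -1


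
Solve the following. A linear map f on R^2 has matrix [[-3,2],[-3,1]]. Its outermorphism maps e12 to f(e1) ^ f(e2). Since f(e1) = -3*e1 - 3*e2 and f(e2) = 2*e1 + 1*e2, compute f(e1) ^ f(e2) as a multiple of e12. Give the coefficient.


The outermorphism of a linear map f sends e1^e2 to f(e1)^f(e2).
f(e1) = -3*e1 - 3*e2
f(e2) = 2*e1 + 1*e2
f(e1) ^ f(e2) = (-3*e1 - 3*e2) ^ (2*e1 + 1*e2)
= (-3)*1*e12 + (-3)*2*e21
= (-3 - (-6))*e12
= 3*e12
Coefficient = 3


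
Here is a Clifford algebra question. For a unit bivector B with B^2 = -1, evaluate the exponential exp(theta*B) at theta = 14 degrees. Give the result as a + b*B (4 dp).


For a unit bivector B with B^2 = -1, the exponential series gives
e^(theta*B) = cos(theta) + sin(theta)*B (the GA analogue of Euler's formula).
theta = 14 degrees = 0.244346 rad
cos(14 deg) = 0.9703
sin(14 deg) = 0.2419
exp(theta*B) = 0.9703 + 0.2419*B


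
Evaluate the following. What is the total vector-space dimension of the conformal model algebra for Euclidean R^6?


The conformal model of R^6 uses Cl(7,1): the 6 Euclidean generators plus two extra orthogonal generators e+ (e+^2 = +1) and e- (e-^2 = -1), from which the null vectors e0, einf are built.
Number of generators m = 6 + 2 = 8.
dim Cl(p,q) = 2^m = 2^8 = 256


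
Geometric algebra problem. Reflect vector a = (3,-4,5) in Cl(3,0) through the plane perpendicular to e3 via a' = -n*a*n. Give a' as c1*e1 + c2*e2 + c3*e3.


Reflection formula: a' = -n*a*n, with n = e3 (unit vector, n^2 = 1).
For reflection through hyperplane perp to e3:
The component along e3 flips sign, others stay.
a = (3, -4, 5)
a' = (3, -4, -5)
a' = 3*e1 - 4*e2 - 5*e3


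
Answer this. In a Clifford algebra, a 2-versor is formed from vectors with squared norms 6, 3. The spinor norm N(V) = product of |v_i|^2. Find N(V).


Spinor norm N(V) = |v1|^2 * |v2|^2 * ... * |v2|^2
= 6 * 3
Running product: 6, 18
N(V) = 18


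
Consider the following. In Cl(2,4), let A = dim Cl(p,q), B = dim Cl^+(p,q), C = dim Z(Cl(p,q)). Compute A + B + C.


n = 2 + 4 = 6
Total dim = 2^6 = 64
Even subalgebra dim = 2^5 = 32
n is even, so center dim = 1
Sum = 64 + 32 + 1 = 97


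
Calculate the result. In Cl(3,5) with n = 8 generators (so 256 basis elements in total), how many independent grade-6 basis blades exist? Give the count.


Number of grade-k basis blades in Cl(p,q) with n = p + q is C(n, k).
n = 3 + 5 = 8
C(8, 6) = 8! / (6! * 2!)
= 40320 / (720 * 2)
= 28


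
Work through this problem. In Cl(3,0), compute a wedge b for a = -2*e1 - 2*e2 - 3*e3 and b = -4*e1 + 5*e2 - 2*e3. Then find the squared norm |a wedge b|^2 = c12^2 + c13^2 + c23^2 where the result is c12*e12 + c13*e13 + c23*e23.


a wedge b = (a1*b2 - a2*b1)*e12 + (a1*b3 - a3*b1)*e13 + (a2*b3 - a3*b2)*e23
e12 coeff: (-2)*5 - (-2)*(-4) = -10 - 8 = -18
e13 coeff: (-2)*(-2) - (-3)*(-4) = 4 - 12 = -8
e23 coeff: (-2)*(-2) - (-3)*5 = 4 - (-15) = 19
|a wedge b|^2 = (-18)^2 + (-8)^2 + 19^2
= 324 + 64 + 361
= 749


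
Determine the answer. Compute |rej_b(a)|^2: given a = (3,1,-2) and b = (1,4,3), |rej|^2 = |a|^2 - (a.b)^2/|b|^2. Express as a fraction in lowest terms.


|a|^2 = 3^2 + 1^2 + (-2)^2 = 14
|b|^2 = 1^2 + 4^2 + 3^2 = 26
a . b = 3*1 + 1*4 + (-2)*3 = 1
(a.b)^2 = 1^2 = 1
|rej|^2 = 14 - 1/26
= (364 - 1)/26
= 363/26
In lowest terms: 363/26


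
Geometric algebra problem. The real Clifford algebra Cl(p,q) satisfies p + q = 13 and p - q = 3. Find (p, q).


We need p + q = 13 and p - q = 3.
Adding: 2p = 13 + 3 = 16, so p = 8.
Then q = 13 - 8 = 5.
(p, q) = (8, 5)


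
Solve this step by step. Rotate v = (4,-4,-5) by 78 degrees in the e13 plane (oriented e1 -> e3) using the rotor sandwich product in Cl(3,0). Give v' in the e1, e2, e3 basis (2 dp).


Rotor R = cos(39deg) - sin(39deg)*e13
Rotation angle theta = 2 * 39 = 78 degrees in the e13 plane (e1 -> e3).
The component perpendicular to the plane (e2) is invariant: v'_2 = v2 = -4.00
cos(78deg) = 0.2079, sin(78deg) = 0.9781
v'_1 = v1*cos(theta) - v3*sin(theta) = 4*0.2079 - (-5)*0.9781 = 5.72
v'_3 = v1*sin(theta) + v3*cos(theta) = 4*0.9781 + (-5)*0.2079 = 2.87
v' = 5.72*e1 - 4.00*e2 + 2.87*e3


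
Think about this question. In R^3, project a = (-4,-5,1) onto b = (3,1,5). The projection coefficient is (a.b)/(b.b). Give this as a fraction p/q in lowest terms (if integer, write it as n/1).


Projection coefficient = (a . b) / (b . b)
a . b = (-4)*3 + (-5)*1 + 1*5
= -12 + (-5) + 5 = -12
b . b = 3^2 + 1^2 + 5^2
= 9 + 1 + 25 = 35
Coefficient = -12/35
In lowest terms: -12/35


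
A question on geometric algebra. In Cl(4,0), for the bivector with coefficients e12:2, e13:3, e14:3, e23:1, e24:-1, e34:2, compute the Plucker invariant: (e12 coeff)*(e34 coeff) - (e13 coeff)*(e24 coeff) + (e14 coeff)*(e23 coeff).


Plucker relation: af - be + cd
a*f = 2*2 = 4
b*e = 3*(-1) = -3
c*d = 3*1 = 3
af - be + cd = 4 - (-3) + 3
= 10


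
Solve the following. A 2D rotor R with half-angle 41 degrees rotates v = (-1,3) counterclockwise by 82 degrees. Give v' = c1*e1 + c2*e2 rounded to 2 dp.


Rotor R = cos(41deg) - sin(41deg)*e12
Rotation angle theta = 2 * 41 = 82 degrees
v' = R*v*~R rotates v by theta.
cos(82deg) = 0.1392, sin(82deg) = 0.9903
v'_1 = -1*cos(82deg) - 3*sin(82deg)
= -1*0.1392 - 3*0.9903
= -3.11
v'_2 = -1*sin(82deg) + 3*cos(82deg)
= -1*0.9903 + 3*0.1392
= -0.57
v' = -3.11*e1 - 0.57*e2


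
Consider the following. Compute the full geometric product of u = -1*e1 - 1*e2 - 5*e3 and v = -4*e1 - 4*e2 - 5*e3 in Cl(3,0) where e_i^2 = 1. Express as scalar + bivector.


In Cl(3,0): e_i^2 = 1, e_ie_j = -e_je_i for i != j.
Scalar part = u . v = (-1)*(-4) + (-1)*(-4) + (-5)*(-5)
= 4 + 4 + 25 = 33
e12 coeff = (-1)*(-4) - (-1)*(-4) = 4 - 4 = 0
e13 coeff = (-1)*(-5) - (-5)*(-4) = 5 - 20 = -15
e23 coeff = (-1)*(-5) - (-5)*(-4) = 5 - 20 = -15
uv = 33 + 0*e12 - 15*e13 - 15*e23


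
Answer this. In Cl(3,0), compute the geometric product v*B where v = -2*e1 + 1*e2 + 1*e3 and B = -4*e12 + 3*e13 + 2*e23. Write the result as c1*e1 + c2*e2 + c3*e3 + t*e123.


vB has grade-1 (vector) and grade-3 (trivector) parts: vB = (v _| B) + (v ^ B).
Vector part <vB>_1:
  e1: -v2*b12 - v3*b13 = -(1)*(-4) - (1)*(3) = 1
  e2: v1*b12 - v3*b23 = (-2)*(-4) - (1)*(2) = 6
  e3: v1*b13 + v2*b23 = (-2)*(3) + (1)*(2) = -4
Trivector part <vB>_3:
  e123: v1*b23 - v2*b13 + v3*b12 = (-2)*(2) - (1)*(3) + (1)*(-4) = -11
vB = 1*e1 + 6*e2 - 4*e3 - 11*e123


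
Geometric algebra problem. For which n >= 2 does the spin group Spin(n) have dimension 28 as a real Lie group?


dim Spin(n) = dim so(n) = n(n-1)/2.
Solve n(n-1)/2 = 28, i.e. n^2 - n - 56 = 0.
Discriminant = 1 + 8*28 = 225
n = (1 + sqrt(225))/2 = (1 + 15)/2 = 8


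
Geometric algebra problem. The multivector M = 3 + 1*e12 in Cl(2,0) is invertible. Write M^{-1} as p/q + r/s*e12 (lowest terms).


M = 3 + 1*e12, where e12^2 = -1.
Since M commutes with its reverse ~M = a - b*e12, M * ~M = a^2 - b^2*e12^2 = a^2 + b^2.
So M^{-1} = ~M / (a^2 + b^2) = (a - b*e12)/(a^2 + b^2).
a^2 + b^2 = 9 + 1 = 10
Scalar part = 3/10 = 3/10
Bivector coeff = -1/10 = -1/10
M^{-1} = 3/10 - 1/10*e12


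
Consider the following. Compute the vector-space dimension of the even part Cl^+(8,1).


Even subalgebra dimension = 2^(n-1)
n = 8 + 1 = 9
2^(9 - 1) = 2^8 = 256
Verification: sum of C(9,k) for even k = 1 + 36 + 126 + 84 + 9 = 256
Result = 256


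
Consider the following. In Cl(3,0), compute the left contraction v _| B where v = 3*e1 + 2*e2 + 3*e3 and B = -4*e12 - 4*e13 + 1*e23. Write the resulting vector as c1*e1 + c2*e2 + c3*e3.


Left contraction v _| B = <vB>_1 (grade-1 part of the geometric product vB).
Using e1_|e12 = e2, e2_|e12 = -e1, e1_|e13 = e3, e3_|e13 = -e1, e2_|e23 = e3, e3_|e23 = -e2:
e1 coeff: -v2*b12 - v3*b13 = -(2)*(-4) - (3)*(-4) = 20
e2 coeff: v1*b12 - v3*b23 = (3)*(-4) - (3)*(1) = -15
e3 coeff: v1*b13 + v2*b23 = (3)*(-4) + (2)*(1) = -10
v _| B = 20*e1 - 15*e2 - 10*e3


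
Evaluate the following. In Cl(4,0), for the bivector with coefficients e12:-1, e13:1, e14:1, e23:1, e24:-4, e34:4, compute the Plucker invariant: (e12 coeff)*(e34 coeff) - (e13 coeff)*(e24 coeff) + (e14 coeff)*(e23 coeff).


Plucker relation: af - be + cd
a*f = (-1)*4 = -4
b*e = 1*(-4) = -4
c*d = 1*1 = 1
af - be + cd = -4 - (-4) + 1
= 1


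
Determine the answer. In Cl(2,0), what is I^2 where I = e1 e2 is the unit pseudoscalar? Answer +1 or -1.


The pseudoscalar I = e1...e_n (product of all n generators) of Cl(p,q) satisfies I^2 = (-1)^(q + n(n-1)/2).
p = 2, q = 0, n = p + q = 2
n(n-1)/2 = 2 * 1 / 2 = 1
Exponent = q + n(n-1)/2 = 0 + 1 = 1
I^2 = (-1)^1 = -1


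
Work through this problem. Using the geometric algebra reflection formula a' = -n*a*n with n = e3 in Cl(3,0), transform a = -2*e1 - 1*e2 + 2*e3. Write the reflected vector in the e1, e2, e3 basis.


Reflection formula: a' = -n*a*n, with n = e3 (unit vector, n^2 = 1).
For reflection through hyperplane perp to e3:
The component along e3 flips sign, others stay.
a = (-2, -1, 2)
a' = (-2, -1, -2)
a' = -2*e1 - 1*e2 - 2*e3


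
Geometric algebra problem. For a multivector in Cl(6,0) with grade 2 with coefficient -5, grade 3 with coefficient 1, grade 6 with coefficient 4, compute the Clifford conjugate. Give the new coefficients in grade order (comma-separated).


Clifford conjugate sign for grade k: (-1)^(k(k+1)/2)
Grade 2: (-1)^(2*3/2) = (-1)^3 = -1, coeff -5 -> 5
Grade 3: (-1)^(3*4/2) = (-1)^6 = 1, coeff 1 -> 1
Grade 6: (-1)^(6*7/2) = (-1)^21 = -1, coeff 4 -> -4
Conjugated coefficients: 5, 1, -4


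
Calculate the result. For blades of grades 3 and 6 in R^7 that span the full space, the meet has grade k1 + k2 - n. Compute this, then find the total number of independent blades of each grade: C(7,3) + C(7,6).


Meet grade = grade(A) + grade(B) - n
= 3 + 6 - 7 = 2
C(7,3) = 35
C(7,6) = 7
dim_A + dim_B = 35 + 7 = 42


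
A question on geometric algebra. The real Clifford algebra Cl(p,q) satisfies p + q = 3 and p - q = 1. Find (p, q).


We need p + q = 3 and p - q = 1.
Adding: 2p = 3 + 1 = 4, so p = 2.
Then q = 3 - 2 = 1.
(p, q) = (2, 1)


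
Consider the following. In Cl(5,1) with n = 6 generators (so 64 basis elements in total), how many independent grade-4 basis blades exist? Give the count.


Number of grade-k basis blades in Cl(p,q) with n = p + q is C(n, k).
n = 5 + 1 = 6
C(6, 4) = 6! / (4! * 2!)
= 720 / (24 * 2)
= 15


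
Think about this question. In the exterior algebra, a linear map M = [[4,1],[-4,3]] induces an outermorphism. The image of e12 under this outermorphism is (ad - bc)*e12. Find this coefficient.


The outermorphism of a linear map f sends e1^e2 to f(e1)^f(e2).
f(e1) = 4*e1 - 4*e2
f(e2) = 1*e1 + 3*e2
f(e1) ^ f(e2) = (4*e1 - 4*e2) ^ (1*e1 + 3*e2)
= 4*3*e12 + (-4)*1*e21
= (12 - (-4))*e12
= 16*e12
Coefficient = 16


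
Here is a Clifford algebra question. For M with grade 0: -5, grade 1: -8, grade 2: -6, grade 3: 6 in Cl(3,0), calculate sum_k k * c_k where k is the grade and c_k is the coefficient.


Grade-weighted sum = sum of grade_k * coefficient_k
0*(-5) = 0
1*(-8) = -8
2*(-6) = -12
3*6 = 18
Total = 0 + (-8) + (-12) + 18 = -2


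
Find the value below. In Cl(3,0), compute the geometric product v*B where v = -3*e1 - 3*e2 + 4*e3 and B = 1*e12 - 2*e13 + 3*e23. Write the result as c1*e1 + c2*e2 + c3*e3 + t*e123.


vB has grade-1 (vector) and grade-3 (trivector) parts: vB = (v _| B) + (v ^ B).
Vector part <vB>_1:
  e1: -v2*b12 - v3*b13 = -(-3)*(1) - (4)*(-2) = 11
  e2: v1*b12 - v3*b23 = (-3)*(1) - (4)*(3) = -15
  e3: v1*b13 + v2*b23 = (-3)*(-2) + (-3)*(3) = -3
Trivector part <vB>_3:
  e123: v1*b23 - v2*b13 + v3*b12 = (-3)*(3) - (-3)*(-2) + (4)*(1) = -11
vB = 11*e1 - 15*e2 - 3*e3 - 11*e123


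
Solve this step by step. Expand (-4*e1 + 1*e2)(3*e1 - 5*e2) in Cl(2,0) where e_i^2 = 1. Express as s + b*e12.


Expand: (-4*e1 + 1*e2)(3*e1 - 5*e2)
= (-4)*3*e1e1 + (-4)*(-5)*e1e2 + 1*3*e2e1 + 1*(-5)*e2e2
Using e1^2 = e2^2 = 1, e2e1 = -e1e2:
Scalar part s = (-4)*3 + 1*(-5) = -12 + (-5) = -17
Bivector part b = (-4)*(-5) - 1*3 = 20 - 3 = 17
uv = -17 + 17*e12


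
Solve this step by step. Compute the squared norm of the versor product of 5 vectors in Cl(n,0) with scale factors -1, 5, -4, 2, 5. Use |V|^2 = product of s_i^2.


Each vector v_i has |v_i|^2 = s_i^2
Squared scales: (-1)^2 = 1, 5^2 = 25, (-4)^2 = 16, 2^2 = 4, 5^2 = 25
|V|^2 = 1 * 25 * 16 * 4 * 25
= 40000


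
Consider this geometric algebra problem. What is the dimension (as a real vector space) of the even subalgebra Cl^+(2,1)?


Even subalgebra dimension = 2^(n-1)
n = 2 + 1 = 3
2^(3 - 1) = 2^2 = 4
Verification: sum of C(3,k) for even k = 1 + 3 = 4
Result = 4


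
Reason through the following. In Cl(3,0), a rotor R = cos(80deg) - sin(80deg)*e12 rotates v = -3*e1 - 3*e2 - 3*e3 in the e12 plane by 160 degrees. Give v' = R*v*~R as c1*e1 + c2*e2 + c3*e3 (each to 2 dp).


Rotor R = cos(80deg) - sin(80deg)*e12
Rotation angle theta = 2 * 80 = 160 degrees in the e12 plane (e1 -> e2).
The component perpendicular to the plane (e3) is invariant: v'_3 = v3 = -3.00
cos(160deg) = -0.9397, sin(160deg) = 0.3420
v'_1 = v1*cos(theta) - v2*sin(theta) = -3*(-0.9397) - (-3)*0.3420 = 3.85
v'_2 = v1*sin(theta) + v2*cos(theta) = -3*0.3420 + (-3)*(-0.9397) = 1.79
v' = 3.85*e1 + 1.79*e2 - 3.00*e3


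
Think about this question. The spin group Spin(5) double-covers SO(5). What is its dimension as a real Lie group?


Spin(n) double-covers SO(n); both have Lie algebra so(n) of dimension n(n-1)/2.
n = 5
n(n-1) = 5 * 4 = 20
dim Spin(5) = 20/2 = 10


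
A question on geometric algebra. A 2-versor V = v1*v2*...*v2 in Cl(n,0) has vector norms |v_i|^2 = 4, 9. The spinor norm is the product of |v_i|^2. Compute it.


Spinor norm N(V) = |v1|^2 * |v2|^2 * ... * |v2|^2
= 4 * 9
Running product: 4, 36
N(V) = 36


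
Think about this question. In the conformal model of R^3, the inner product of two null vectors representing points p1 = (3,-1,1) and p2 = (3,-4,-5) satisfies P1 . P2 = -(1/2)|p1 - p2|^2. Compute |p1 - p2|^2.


p1 - p2 = (0, 3, 6)
|p1 - p2|^2 = 0^2 + 3^2 + 6^2
= 0 + 9 + 36
= 45


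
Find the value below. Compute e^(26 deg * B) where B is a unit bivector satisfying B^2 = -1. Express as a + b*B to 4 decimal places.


For a unit bivector B with B^2 = -1, the exponential series gives
e^(theta*B) = cos(theta) + sin(theta)*B (the GA analogue of Euler's formula).
theta = 26 degrees = 0.453786 rad
cos(26 deg) = 0.8988
sin(26 deg) = 0.4384
exp(theta*B) = 0.8988 + 0.4384*B


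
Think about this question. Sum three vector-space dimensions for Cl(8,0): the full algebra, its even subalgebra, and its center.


n = 8 + 0 = 8
Total dim = 2^8 = 256
Even subalgebra dim = 2^7 = 128
n is even, so center dim = 1
Sum = 256 + 128 + 1 = 385


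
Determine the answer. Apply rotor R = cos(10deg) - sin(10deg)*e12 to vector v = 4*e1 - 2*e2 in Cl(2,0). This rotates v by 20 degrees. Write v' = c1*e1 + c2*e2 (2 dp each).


Rotor R = cos(10deg) - sin(10deg)*e12
Rotation angle theta = 2 * 10 = 20 degrees
v' = R*v*~R rotates v by theta.
cos(20deg) = 0.9397, sin(20deg) = 0.3420
v'_1 = 4*cos(20deg) - (-2)*sin(20deg)
= 4*0.9397 - (-2)*0.3420
= 4.44
v'_2 = 4*sin(20deg) + (-2)*cos(20deg)
= 4*0.3420 + (-2)*0.9397
= -0.51
v' = 4.44*e1 - 0.51*e2


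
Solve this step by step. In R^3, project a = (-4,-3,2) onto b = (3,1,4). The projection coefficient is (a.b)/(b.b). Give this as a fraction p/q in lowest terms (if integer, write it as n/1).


Projection coefficient = (a . b) / (b . b)
a . b = (-4)*3 + (-3)*1 + 2*4
= -12 + (-3) + 8 = -7
b . b = 3^2 + 1^2 + 4^2
= 9 + 1 + 16 = 26
Coefficient = -7/26
In lowest terms: -7/26
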